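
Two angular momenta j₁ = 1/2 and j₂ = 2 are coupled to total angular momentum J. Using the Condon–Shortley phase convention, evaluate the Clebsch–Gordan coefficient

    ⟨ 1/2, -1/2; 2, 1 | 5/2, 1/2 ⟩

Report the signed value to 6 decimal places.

√[6·0!1!4!/6! · 0!1!3!1!3!2!] = √(72/5)
  +(−1)^0/∏(0,0,1,3,0,1)! = 1/6  (running 1/6)
⟨..|..⟩ = √(72/5)·(1/6) = +0.632456

+√(2/5) ≈ +0.632456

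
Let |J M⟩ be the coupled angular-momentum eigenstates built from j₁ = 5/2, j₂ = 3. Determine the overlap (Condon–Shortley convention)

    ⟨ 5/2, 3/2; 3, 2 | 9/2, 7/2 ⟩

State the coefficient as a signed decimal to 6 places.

-0.100504

√[10·1!4!5!/11! · 4!1!5!1!8!1!] = √(921600/11)
  +(−1)^0/∏(0,1,1,5,3,0)! = 1/720  (running 1/720)
  +(−1)^1/∏(1,0,0,4,4,1)! = -1/576  (running -1/2880)
⟨..|..⟩ = √(921600/11)·(-1/2880) = -0.100504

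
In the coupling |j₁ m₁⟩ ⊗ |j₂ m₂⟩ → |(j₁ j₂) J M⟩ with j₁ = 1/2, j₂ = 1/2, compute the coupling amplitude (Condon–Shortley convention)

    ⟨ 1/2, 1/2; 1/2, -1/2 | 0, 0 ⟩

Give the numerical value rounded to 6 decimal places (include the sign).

+0.707107

triangle: 1!×0!×0!/2! = 1/2
(j±m)!: 1!×0!×0!×1!×0!×0! = 1
prefactor² = (2J+1)×Δ×N² = 1/2
  k=0: +1/(0!×1!×0!×0!×0!×0!) = 1
Σ = 1  ⇒  CG² = 1/2×1² = 1/2
CG = +√(1/2) = +0.707107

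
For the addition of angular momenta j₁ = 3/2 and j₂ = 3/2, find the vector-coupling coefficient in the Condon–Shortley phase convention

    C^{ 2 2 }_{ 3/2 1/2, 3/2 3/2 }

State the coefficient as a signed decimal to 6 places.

−√(1/2) = -0.707107

√[5·1!2!2!/6! · 2!1!3!0!4!0!] = √(8)
  +(−1)^1/∏(1,0,0,2,2,0)! = -1/4  (running -1/4)
⟨..|..⟩ = √(8)·(-1/4) = -0.707107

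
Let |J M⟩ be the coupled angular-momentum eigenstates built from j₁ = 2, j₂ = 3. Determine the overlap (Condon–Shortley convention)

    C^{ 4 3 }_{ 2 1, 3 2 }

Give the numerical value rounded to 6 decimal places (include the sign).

j₁+j₂−J=1  J+j₁−j₂=3  J−j₁+j₂=5  j₁+j₂+J+1=10
(j₁±m₁, j₂±m₂, J±M) = (3,1,5,1,7,1)
P² = 6480
sum k=0..1:
  [0] +1/240 = 1/240
  [1] −1/144 = -1/144
S = -1/360
C² = P²·S² = 1/20 ; C = -0.223607

-0.223607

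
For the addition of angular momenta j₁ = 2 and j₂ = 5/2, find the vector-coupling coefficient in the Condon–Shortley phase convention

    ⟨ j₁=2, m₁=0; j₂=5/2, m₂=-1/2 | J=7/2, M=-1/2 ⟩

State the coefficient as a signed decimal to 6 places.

triangle: 1!*3!*4!/9! = 144/362880
(j±m)!: 2!*2!*2!*3!*3!*4! = 6912
prefactor² = (2J+1)*Δ*N² = 768/35
  k=0: +1/(0!*1!*2!*2!*1!*2!) = 1/8
  k=1: −1/(1!*0!*1!*1!*2!*3!) = -1/12
Σ = 1/24  ⇒  CG² = 768/35*1/24² = 4/105
CG = +√(4/105) = +0.195180

+0.195180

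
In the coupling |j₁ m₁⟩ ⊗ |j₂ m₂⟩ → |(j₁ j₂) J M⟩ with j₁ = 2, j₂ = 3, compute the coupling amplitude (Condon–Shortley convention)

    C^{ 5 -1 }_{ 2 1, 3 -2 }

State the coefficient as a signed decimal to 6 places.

triangle: 0!×4!×6!/11! = 17280/39916800
(j±m)!: 3!×1!×1!×5!×4!×6! = 12441600
prefactor² = (2J+1)×Δ×N² = 414720/7
  k=0: +1/(0!×0!×1!×1!×3!×5!) = 1/720
Σ = 1/720  ⇒  CG² = 414720/7×1/720² = 4/35
CG = +√(4/35) = +0.338062

+0.338062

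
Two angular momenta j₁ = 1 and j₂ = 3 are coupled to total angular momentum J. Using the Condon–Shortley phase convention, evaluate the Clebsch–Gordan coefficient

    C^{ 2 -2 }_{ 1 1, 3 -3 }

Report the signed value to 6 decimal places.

√[5·2!0!4!/7! · 2!0!0!6!0!4!] = √(11520/7)
  +(−1)^0/∏(0,2,0,0,0,4)! = 1/48  (running 1/48)
⟨..|..⟩ = √(11520/7)·(1/48) = +0.845154

+√(5/7) = +0.845154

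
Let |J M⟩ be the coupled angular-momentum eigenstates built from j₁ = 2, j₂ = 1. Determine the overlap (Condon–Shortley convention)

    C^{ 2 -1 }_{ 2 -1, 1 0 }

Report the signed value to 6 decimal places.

−√(1/6) ≈ -0.408248

j₁+j₂−J=1  J+j₁−j₂=3  J−j₁+j₂=1  j₁+j₂+J+1=6
(j₁±m₁, j₂±m₂, J±M) = (1,3,1,1,1,3)
P² = 3/2
sum k=0..1:
  [0] +1/6 = 1/6
  [1] −1/2 = -1/2
S = -1/3
C² = P²·S² = 1/6 ; C = -0.408248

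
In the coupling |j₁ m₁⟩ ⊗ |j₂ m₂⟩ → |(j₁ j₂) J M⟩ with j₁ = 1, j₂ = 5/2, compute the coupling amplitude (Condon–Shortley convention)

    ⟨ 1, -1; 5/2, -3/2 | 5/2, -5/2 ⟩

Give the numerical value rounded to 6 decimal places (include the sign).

triangle: 1!·1!·4!/7! = 24/5040
(j±m)!: 0!·2!·1!·4!·0!·5! = 5760
prefactor² = (2J+1)·Δ·N² = 1152/7
  k=1: −1/(1!·0!·1!·0!·0!·4!) = -1/24
Σ = -1/24  ⇒  CG² = 1152/7·(-1/24)² = 2/7
CG = −√(2/7) = -0.534522

−√(2/7) = -0.534522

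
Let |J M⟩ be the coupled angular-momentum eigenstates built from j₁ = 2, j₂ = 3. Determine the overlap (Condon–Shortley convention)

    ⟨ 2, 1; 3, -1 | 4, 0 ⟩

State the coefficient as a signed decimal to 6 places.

+0.597614  (= +√(5/14))

triangle: 1!·3!·5!/10! = 720/3628800
(j±m)!: 3!·1!·2!·4!·4!·4! = 165888
prefactor² = (2J+1)·Δ·N² = 10368/35
  k=0: +1/(0!·1!·1!·2!·2!·3!) = 1/24
  k=1: −1/(1!·0!·0!·1!·3!·4!) = -1/144
Σ = 5/144  ⇒  CG² = 10368/35·5/144² = 5/14
CG = +√(5/14) = +0.597614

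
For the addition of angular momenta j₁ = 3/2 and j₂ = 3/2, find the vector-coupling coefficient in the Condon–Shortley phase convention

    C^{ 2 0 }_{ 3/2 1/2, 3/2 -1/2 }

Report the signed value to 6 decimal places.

+√(1/4) = +0.500000

j₁+j₂−J=1  J+j₁−j₂=2  J−j₁+j₂=2  j₁+j₂+J+1=6
(j₁±m₁, j₂±m₂, J±M) = (2,1,1,2,2,2)
P² = 4/9
sum k=0..1:
  [0] +1/1 = 1
  [1] −1/4 = -1/4
S = 3/4
C² = P²·S² = 1/4 ; C = +0.500000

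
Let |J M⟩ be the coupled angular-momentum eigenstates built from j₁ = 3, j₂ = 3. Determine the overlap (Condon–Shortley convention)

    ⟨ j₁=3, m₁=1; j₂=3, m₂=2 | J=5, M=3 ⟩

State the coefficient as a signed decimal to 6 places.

triangle: 1!*5!*5!/12! = 14400/479001600
(j±m)!: 4!*2!*5!*1!*8!*2! = 464486400
prefactor² = (2J+1)*Δ*N² = 153600
  k=0: +1/(0!*1!*2!*5!*3!*0!) = 1/1440
  k=1: −1/(1!*0!*1!*4!*4!*1!) = -1/576
Σ = -1/960  ⇒  CG² = 153600*(-1/960)² = 1/6
CG = −√(1/6) = -0.408248

-0.408248  (= −√(1/6))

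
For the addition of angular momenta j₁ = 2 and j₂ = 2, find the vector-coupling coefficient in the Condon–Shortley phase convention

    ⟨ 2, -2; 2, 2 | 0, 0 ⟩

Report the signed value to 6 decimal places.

j₁+j₂−J=4  J+j₁−j₂=0  J−j₁+j₂=0  j₁+j₂+J+1=5
(j₁±m₁, j₂±m₂, J±M) = (0,4,4,0,0,0)
P² = 576/5
sum k=4..4:
  [4] +1/24 = 1/24
S = 1/24
C² = P²·S² = 1/5 ; C = +0.447214

+√(1/5) ≈ +0.447214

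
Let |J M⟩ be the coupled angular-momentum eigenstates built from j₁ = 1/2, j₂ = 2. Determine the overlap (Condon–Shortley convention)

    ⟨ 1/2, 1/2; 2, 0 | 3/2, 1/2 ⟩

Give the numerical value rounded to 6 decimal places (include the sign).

+√(2/5) ≈ +0.632456

√[4·1!0!3!/5! · 1!0!2!2!2!1!] = √(8/5)
  +(−1)^0/∏(0,1,0,2,0,1)! = 1/2  (running 1/2)
⟨..|..⟩ = √(8/5)·(1/2) = +0.632456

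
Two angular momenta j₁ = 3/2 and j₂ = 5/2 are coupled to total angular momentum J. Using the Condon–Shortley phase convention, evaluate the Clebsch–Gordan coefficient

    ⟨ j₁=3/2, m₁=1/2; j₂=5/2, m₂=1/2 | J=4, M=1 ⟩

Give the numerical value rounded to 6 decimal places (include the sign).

j₁+j₂−J=0  J+j₁−j₂=3  J−j₁+j₂=5  j₁+j₂+J+1=9
(j₁±m₁, j₂±m₂, J±M) = (2,1,3,2,5,3)
P² = 2160/7
sum k=0..0:
  [0] +1/24 = 1/24
S = 1/24
C² = P²·S² = 15/28 ; C = +0.731925

+√(15/28) = +0.731925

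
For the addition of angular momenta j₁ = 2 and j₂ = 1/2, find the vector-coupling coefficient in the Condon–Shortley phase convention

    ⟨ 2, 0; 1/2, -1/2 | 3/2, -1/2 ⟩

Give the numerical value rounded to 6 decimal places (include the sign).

√[4·1!3!0!/5! · 2!2!0!1!1!2!] = √(8/5)
  +(−1)^0/∏(0,1,2,0,1,0)! = 1/2  (running 1/2)
⟨..|..⟩ = √(8/5)·(1/2) = +0.632456

+√(2/5) = +0.632456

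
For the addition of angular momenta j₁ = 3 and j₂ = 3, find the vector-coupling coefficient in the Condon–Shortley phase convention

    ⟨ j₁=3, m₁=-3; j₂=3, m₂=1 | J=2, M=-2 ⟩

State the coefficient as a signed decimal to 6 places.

j₁+j₂−J=4  J+j₁−j₂=2  J−j₁+j₂=2  j₁+j₂+J+1=9
(j₁±m₁, j₂±m₂, J±M) = (0,6,4,2,0,4)
P² = 7680/7
sum k=4..4:
  [4] +1/96 = 1/96
S = 1/96
C² = P²·S² = 5/42 ; C = +0.345033

+0.345033  (= +√(5/42))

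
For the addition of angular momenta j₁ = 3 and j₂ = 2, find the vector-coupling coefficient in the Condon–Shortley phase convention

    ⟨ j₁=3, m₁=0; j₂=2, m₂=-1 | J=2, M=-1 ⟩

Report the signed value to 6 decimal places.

√[5·3!3!1!/8! · 3!3!1!3!1!3!] = √(81/14)
  +(−1)^0/∏(0,3,3,1,0,0)! = 1/36  (running 1/36)
  +(−1)^1/∏(1,2,2,0,1,1)! = -1/4  (running -2/9)
⟨..|..⟩ = √(81/14)·(-2/9) = -0.534522

-0.534522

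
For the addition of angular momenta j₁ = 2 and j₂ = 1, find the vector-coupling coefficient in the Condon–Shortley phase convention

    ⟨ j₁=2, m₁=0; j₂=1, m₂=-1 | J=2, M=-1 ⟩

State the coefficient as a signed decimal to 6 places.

+√(1/2) ≈ +0.707107

j₁+j₂−J=1  J+j₁−j₂=3  J−j₁+j₂=1  j₁+j₂+J+1=6
(j₁±m₁, j₂±m₂, J±M) = (2,2,0,2,1,3)
P² = 2
sum k=0..0:
  [0] +1/2 = 1/2
S = 1/2
C² = P²·S² = 1/2 ; C = +0.707107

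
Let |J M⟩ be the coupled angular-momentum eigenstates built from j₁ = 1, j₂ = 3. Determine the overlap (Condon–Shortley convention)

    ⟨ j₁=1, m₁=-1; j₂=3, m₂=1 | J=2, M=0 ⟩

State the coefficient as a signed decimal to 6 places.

+0.534522

√[5·2!0!4!/7! · 0!2!4!2!2!2!] = √(128/7)
  +(−1)^2/∏(2,0,0,2,0,2)! = 1/8  (running 1/8)
⟨..|..⟩ = √(128/7)·(1/8) = +0.534522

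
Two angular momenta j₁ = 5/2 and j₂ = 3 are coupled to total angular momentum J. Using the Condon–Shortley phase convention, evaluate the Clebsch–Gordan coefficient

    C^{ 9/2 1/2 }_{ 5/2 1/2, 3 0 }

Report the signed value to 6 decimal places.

+0.208063  (= +√(10/231))

√[10·1!4!5!/11! · 3!2!3!3!5!4!] = √(69120/77)
  +(−1)^0/∏(0,1,2,3,2,2)! = 1/48  (running 1/48)
  +(−1)^1/∏(1,0,1,2,3,3)! = -1/72  (running 1/144)
⟨..|..⟩ = √(69120/77)·(1/144) = +0.208063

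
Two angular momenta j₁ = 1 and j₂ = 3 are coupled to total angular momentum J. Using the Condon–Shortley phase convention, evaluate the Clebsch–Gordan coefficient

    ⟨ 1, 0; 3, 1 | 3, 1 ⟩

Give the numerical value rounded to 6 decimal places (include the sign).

triangle: 1!*1!*5!/8! = 120/40320
(j±m)!: 1!*1!*4!*2!*4!*2! = 2304
prefactor² = (2J+1)*Δ*N² = 48
  k=0: +1/(0!*1!*1!*4!*0!*1!) = 1/24
  k=1: −1/(1!*0!*0!*3!*1!*2!) = -1/12
Σ = -1/24  ⇒  CG² = 48*(-1/24)² = 1/12
CG = −√(1/12) = -0.288675

-0.288675  (= −√(1/12))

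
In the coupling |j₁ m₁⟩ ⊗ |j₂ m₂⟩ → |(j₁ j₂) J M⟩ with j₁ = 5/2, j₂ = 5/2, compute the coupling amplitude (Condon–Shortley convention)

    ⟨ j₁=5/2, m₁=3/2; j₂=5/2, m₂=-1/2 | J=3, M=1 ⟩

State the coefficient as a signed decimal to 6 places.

+0.182574  (= +√(1/30))

triangle: 2!*3!*3!/9! = 72/362880
(j±m)!: 4!*1!*2!*3!*4!*2! = 13824
prefactor² = (2J+1)*Δ*N² = 96/5
  k=0: +1/(0!*2!*1!*2!*2!*1!) = 1/8
  k=1: −1/(1!*1!*0!*1!*3!*2!) = -1/12
Σ = 1/24  ⇒  CG² = 96/5*1/24² = 1/30
CG = +√(1/30) = +0.182574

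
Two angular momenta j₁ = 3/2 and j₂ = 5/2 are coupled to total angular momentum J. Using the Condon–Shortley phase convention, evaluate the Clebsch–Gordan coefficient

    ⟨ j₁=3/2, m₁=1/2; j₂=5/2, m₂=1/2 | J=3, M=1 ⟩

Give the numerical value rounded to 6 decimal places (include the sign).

j₁+j₂−J=1  J+j₁−j₂=2  J−j₁+j₂=4  j₁+j₂+J+1=8
(j₁±m₁, j₂±m₂, J±M) = (2,1,3,2,4,2)
P² = 48/5
sum k=0..1:
  [0] +1/6 = 1/6
  [1] −1/8 = -1/8
S = 1/24
C² = P²·S² = 1/60 ; C = +0.129099

+√(1/60) ≈ +0.129099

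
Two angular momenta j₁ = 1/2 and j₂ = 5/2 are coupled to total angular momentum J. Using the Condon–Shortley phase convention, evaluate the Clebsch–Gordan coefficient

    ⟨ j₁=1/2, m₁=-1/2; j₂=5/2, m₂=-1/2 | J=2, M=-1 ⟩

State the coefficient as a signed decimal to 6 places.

-0.577350

√[5·1!0!4!/6! · 0!1!2!3!1!3!] = √(12)
  +(−1)^1/∏(1,0,0,1,0,3)! = -1/6  (running -1/6)
⟨..|..⟩ = √(12)·(-1/6) = -0.577350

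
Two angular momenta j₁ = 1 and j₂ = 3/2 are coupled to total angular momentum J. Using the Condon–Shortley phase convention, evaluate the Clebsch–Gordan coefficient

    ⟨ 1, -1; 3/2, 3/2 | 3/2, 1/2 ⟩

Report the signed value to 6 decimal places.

-0.632456  (= −√(2/5))

j₁+j₂−J=1  J+j₁−j₂=1  J−j₁+j₂=2  j₁+j₂+J+1=5
(j₁±m₁, j₂±m₂, J±M) = (0,2,3,0,2,1)
P² = 8/5
sum k=1..1:
  [1] −1/2 = -1/2
S = -1/2
C² = P²·S² = 2/5 ; C = -0.632456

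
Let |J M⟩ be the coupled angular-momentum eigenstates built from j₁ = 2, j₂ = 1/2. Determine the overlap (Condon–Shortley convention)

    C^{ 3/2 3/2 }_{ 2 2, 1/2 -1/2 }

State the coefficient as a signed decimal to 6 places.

j₁+j₂−J=1  J+j₁−j₂=3  J−j₁+j₂=0  j₁+j₂+J+1=5
(j₁±m₁, j₂±m₂, J±M) = (4,0,0,1,3,0)
P² = 144/5
sum k=0..0:
  [0] +1/6 = 1/6
S = 1/6
C² = P²·S² = 4/5 ; C = +0.894427

+0.894427  (= +√(4/5))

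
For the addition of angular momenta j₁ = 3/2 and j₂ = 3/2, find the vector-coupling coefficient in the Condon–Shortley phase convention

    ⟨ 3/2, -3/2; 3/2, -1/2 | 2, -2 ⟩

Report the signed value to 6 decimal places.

j₁+j₂−J=1  J+j₁−j₂=2  J−j₁+j₂=2  j₁+j₂+J+1=6
(j₁±m₁, j₂±m₂, J±M) = (0,3,1,2,0,4)
P² = 8
sum k=1..1:
  [1] −1/4 = -1/4
S = -1/4
C² = P²·S² = 1/2 ; C = -0.707107

−√(1/2) ≈ -0.707107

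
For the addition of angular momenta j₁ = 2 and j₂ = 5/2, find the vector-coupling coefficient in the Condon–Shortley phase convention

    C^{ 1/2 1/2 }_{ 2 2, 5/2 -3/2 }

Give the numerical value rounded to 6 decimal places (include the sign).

triangle: 4!×0!×1!/6! = 24/720
(j±m)!: 4!×0!×1!×4!×1!×0! = 576
prefactor² = (2J+1)×Δ×N² = 192/5
  k=0: +1/(0!×4!×0!×1!×0!×0!) = 1/24
Σ = 1/24  ⇒  CG² = 192/5×1/24² = 1/15
CG = +√(1/15) = +0.258199

+0.258199  (= +√(1/15))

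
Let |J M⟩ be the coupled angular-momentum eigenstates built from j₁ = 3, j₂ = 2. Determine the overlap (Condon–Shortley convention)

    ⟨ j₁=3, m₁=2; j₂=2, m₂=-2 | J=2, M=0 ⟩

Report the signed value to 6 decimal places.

triangle: 3!×3!×1!/8! = 36/40320
(j±m)!: 5!×1!×0!×4!×2!×2! = 11520
prefactor² = (2J+1)×Δ×N² = 360/7
  k=0: +1/(0!×3!×1!×0!×2!×1!) = 1/12
Σ = 1/12  ⇒  CG² = 360/7×1/12² = 5/14
CG = +√(5/14) = +0.597614

+0.597614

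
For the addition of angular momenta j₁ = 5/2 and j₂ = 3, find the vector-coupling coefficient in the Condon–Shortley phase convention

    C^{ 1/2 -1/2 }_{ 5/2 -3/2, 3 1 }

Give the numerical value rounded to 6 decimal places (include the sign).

+0.308607  (= +√(2/21))

√[2·5!0!1!/7! · 1!4!4!2!0!1!] = √(384/7)
  +(−1)^4/∏(4,1,0,0,0,1)! = 1/24  (running 1/24)
⟨..|..⟩ = √(384/7)·(1/24) = +0.308607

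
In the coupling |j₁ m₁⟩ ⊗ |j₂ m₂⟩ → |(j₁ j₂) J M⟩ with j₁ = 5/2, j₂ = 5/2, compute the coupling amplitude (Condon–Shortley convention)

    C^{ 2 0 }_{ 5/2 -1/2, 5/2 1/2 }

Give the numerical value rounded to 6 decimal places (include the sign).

j₁+j₂−J=3  J+j₁−j₂=2  J−j₁+j₂=2  j₁+j₂+J+1=8
(j₁±m₁, j₂±m₂, J±M) = (2,3,3,2,2,2)
P² = 12/7
sum k=1..3:
  [1] −1/8 = -1/8
  [2] +1/2 = 1/2
  [3] −1/24 = -1/24
S = 1/3
C² = P²·S² = 4/21 ; C = +0.436436

+0.436436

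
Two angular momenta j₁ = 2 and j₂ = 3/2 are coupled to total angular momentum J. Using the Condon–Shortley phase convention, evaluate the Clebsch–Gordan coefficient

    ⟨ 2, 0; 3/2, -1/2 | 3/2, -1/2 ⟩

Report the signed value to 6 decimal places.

-0.447214

triangle: 2!·2!·1!/6! = 4/720
(j±m)!: 2!·2!·1!·2!·1!·2! = 16
prefactor² = (2J+1)·Δ·N² = 16/45
  k=0: +1/(0!·2!·2!·1!·0!·0!) = 1/4
  k=1: −1/(1!·1!·1!·0!·1!·1!) = -1
Σ = -3/4  ⇒  CG² = 16/45·(-3/4)² = 1/5
CG = −√(1/5) = -0.447214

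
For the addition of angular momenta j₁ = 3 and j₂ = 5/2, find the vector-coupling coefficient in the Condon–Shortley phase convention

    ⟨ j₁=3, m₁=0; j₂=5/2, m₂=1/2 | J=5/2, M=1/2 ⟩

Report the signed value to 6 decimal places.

+√(8/105) ≈ +0.276026

triangle: 3!×3!×2!/9! = 72/362880
(j±m)!: 3!×3!×3!×2!×3!×2! = 5184
prefactor² = (2J+1)×Δ×N² = 216/35
  k=1: −1/(1!×2!×2!×2!×1!×0!) = -1/8
  k=2: +1/(2!×1!×1!×1!×2!×1!) = 1/4
  k=3: −1/(3!×0!×0!×0!×3!×2!) = -1/72
Σ = 1/9  ⇒  CG² = 216/35×1/9² = 8/105
CG = +√(8/105) = +0.276026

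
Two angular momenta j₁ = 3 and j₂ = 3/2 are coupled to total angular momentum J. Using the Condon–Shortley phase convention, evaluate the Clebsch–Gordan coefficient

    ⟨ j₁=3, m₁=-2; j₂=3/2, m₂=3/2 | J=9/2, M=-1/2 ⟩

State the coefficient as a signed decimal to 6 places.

j₁+j₂−J=0  J+j₁−j₂=6  J−j₁+j₂=3  j₁+j₂+J+1=10
(j₁±m₁, j₂±m₂, J±M) = (1,5,3,0,4,5)
P² = 172800/7
sum k=0..0:
  [0] +1/720 = 1/720
S = 1/720
C² = P²·S² = 1/21 ; C = +0.218218

+0.218218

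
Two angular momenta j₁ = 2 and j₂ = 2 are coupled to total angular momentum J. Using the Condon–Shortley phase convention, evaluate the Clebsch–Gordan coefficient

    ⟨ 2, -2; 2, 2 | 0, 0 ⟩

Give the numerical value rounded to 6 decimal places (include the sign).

√[1·4!0!0!/5! · 0!4!4!0!0!0!] = √(576/5)
  +(−1)^4/∏(4,0,0,0,0,0)! = 1/24  (running 1/24)
⟨..|..⟩ = √(576/5)·(1/24) = +0.447214

+√(1/5) = +0.447214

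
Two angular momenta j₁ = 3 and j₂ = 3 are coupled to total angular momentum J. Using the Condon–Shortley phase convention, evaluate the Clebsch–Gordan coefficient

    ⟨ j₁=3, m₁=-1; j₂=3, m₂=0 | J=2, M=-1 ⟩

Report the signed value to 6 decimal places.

j₁+j₂−J=4  J+j₁−j₂=2  J−j₁+j₂=2  j₁+j₂+J+1=9
(j₁±m₁, j₂±m₂, J±M) = (2,4,3,3,1,3)
P² = 96/7
sum k=2..3:
  [2] +1/8 = 1/8
  [3] −1/12 = -1/12
S = 1/24
C² = P²·S² = 1/42 ; C = +0.154303

+0.154303  (= +√(1/42))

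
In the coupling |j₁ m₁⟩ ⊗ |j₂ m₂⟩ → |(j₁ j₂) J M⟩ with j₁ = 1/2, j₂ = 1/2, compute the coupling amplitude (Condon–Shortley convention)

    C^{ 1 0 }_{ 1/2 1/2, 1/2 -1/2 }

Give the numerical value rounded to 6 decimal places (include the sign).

triangle: 0!·1!·1!/3! = 1/6
(j±m)!: 1!·0!·0!·1!·1!·1! = 1
prefactor² = (2J+1)·Δ·N² = 1/2
  k=0: +1/(0!·0!·0!·0!·1!·1!) = 1
Σ = 1  ⇒  CG² = 1/2·1² = 1/2
CG = +√(1/2) = +0.707107

+0.707107  (= +√(1/2))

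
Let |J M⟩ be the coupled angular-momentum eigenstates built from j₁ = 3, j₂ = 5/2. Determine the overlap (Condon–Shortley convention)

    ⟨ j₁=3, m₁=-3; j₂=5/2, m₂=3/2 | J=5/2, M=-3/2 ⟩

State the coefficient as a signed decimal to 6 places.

−√(8/21) = -0.617213

triangle: 3!*3!*2!/9! = 72/362880
(j±m)!: 0!*6!*4!*1!*1!*4! = 414720
prefactor² = (2J+1)*Δ*N² = 3456/7
  k=3: −1/(3!*0!*3!*1!*0!*1!) = -1/36
Σ = -1/36  ⇒  CG² = 3456/7*(-1/36)² = 8/21
CG = −√(8/21) = -0.617213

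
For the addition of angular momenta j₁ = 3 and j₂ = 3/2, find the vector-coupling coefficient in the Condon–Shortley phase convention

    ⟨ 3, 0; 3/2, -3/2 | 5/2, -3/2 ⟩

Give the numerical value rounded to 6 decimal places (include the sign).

√[6·2!4!1!/8! · 3!3!0!3!1!4!] = √(1296/35)
  +(−1)^0/∏(0,2,3,0,1,1)! = 1/12  (running 1/12)
⟨..|..⟩ = √(1296/35)·(1/12) = +0.507093

+√(9/35) = +0.507093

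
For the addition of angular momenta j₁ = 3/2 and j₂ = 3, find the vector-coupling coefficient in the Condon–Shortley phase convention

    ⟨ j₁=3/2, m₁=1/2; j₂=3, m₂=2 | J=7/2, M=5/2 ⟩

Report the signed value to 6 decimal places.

j₁+j₂−J=1  J+j₁−j₂=2  J−j₁+j₂=5  j₁+j₂+J+1=9
(j₁±m₁, j₂±m₂, J±M) = (2,1,5,1,6,1)
P² = 6400/7
sum k=0..1:
  [0] +1/120 = 1/120
  [1] −1/48 = -1/48
S = -1/80
C² = P²·S² = 1/7 ; C = -0.377964

-0.377964  (= −√(1/7))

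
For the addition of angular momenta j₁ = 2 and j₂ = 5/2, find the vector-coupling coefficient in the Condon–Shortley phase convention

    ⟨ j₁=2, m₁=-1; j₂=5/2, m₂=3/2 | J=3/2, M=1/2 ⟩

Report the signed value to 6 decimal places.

j₁+j₂−J=3  J+j₁−j₂=1  J−j₁+j₂=2  j₁+j₂+J+1=7
(j₁±m₁, j₂±m₂, J±M) = (1,3,4,1,2,1)
P² = 96/35
sum k=2..3:
  [2] +1/4 = 1/4
  [3] −1/6 = -1/6
S = 1/12
C² = P²·S² = 2/105 ; C = +0.138013

+0.138013  (= +√(2/105))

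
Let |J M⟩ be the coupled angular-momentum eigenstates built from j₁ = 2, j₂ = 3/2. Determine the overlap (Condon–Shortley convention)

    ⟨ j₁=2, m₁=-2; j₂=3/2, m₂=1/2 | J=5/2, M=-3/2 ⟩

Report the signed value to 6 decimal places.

√[6·1!3!2!/7! · 0!4!2!1!1!4!] = √(576/35)
  +(−1)^1/∏(1,0,3,1,0,1)! = -1/6  (running -1/6)
⟨..|..⟩ = √(576/35)·(-1/6) = -0.676123

-0.676123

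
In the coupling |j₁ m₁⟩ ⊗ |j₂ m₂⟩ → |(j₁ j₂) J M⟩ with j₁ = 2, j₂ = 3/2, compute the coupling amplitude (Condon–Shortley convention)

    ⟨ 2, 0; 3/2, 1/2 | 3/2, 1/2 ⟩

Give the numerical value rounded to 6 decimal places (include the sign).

-0.447214

√[4·2!2!1!/6! · 2!2!2!1!2!1!] = √(16/45)
  +(−1)^1/∏(1,1,1,1,1,0)! = -1  (running -1)
  +(−1)^2/∏(2,0,0,0,2,1)! = 1/4  (running -3/4)
⟨..|..⟩ = √(16/45)·(-3/4) = -0.447214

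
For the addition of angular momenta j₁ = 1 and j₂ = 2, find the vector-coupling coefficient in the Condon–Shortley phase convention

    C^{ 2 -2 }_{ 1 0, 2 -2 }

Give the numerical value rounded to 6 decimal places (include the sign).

+0.816497

j₁+j₂−J=1  J+j₁−j₂=1  J−j₁+j₂=3  j₁+j₂+J+1=6
(j₁±m₁, j₂±m₂, J±M) = (1,1,0,4,0,4)
P² = 24
sum k=0..0:
  [0] +1/6 = 1/6
S = 1/6
C² = P²·S² = 2/3 ; C = +0.816497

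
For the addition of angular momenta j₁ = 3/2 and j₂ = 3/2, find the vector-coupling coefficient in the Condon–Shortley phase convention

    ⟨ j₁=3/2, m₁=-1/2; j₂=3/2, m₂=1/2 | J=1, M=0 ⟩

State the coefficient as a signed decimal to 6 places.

−√(1/20) = -0.223607

√[3·2!1!1!/5! · 1!2!2!1!1!1!] = √(1/5)
  +(−1)^1/∏(1,1,1,1,0,0)! = -1  (running -1)
  +(−1)^2/∏(2,0,0,0,1,1)! = 1/2  (running -1/2)
⟨..|..⟩ = √(1/5)·(-1/2) = -0.223607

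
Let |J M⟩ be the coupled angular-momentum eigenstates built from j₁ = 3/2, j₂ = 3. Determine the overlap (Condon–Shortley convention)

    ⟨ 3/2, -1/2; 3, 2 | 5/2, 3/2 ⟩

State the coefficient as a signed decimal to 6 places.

√[6·2!1!4!/8! · 1!2!5!1!4!1!] = √(288/7)
  +(−1)^1/∏(1,1,1,4,0,0)! = -1/24  (running -1/24)
  +(−1)^2/∏(2,0,0,3,1,1)! = 1/12  (running 1/24)
⟨..|..⟩ = √(288/7)·(1/24) = +0.267261

+0.267261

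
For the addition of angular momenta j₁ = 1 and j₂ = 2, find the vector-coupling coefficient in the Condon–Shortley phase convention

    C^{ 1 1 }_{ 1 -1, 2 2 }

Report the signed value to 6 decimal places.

+√(3/5) = +0.774597

j₁+j₂−J=2  J+j₁−j₂=0  J−j₁+j₂=2  j₁+j₂+J+1=5
(j₁±m₁, j₂±m₂, J±M) = (0,2,4,0,2,0)
P² = 48/5
sum k=2..2:
  [2] +1/4 = 1/4
S = 1/4
C² = P²·S² = 3/5 ; C = +0.774597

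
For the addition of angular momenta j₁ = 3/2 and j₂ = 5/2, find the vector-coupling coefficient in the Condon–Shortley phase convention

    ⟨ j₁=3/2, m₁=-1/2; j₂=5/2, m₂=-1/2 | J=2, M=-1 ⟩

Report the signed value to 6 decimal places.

-0.545545  (= −√(25/84))

j₁+j₂−J=2  J+j₁−j₂=1  J−j₁+j₂=3  j₁+j₂+J+1=7
(j₁±m₁, j₂±m₂, J±M) = (1,2,2,3,1,3)
P² = 12/7
sum k=1..2:
  [1] −1/2 = -1/2
  [2] +1/12 = 1/12
S = -5/12
C² = P²·S² = 25/84 ; C = -0.545545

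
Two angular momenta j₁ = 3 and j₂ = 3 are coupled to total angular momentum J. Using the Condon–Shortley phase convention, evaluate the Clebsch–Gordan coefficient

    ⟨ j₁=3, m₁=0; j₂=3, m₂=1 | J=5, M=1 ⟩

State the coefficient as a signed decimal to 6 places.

-0.345033  (= −√(5/42))

j₁+j₂−J=1  J+j₁−j₂=5  J−j₁+j₂=5  j₁+j₂+J+1=12
(j₁±m₁, j₂±m₂, J±M) = (3,3,4,2,6,4)
P² = 69120/7
sum k=0..1:
  [0] +1/288 = 1/288
  [1] −1/144 = -1/144
S = -1/288
C² = P²·S² = 5/42 ; C = -0.345033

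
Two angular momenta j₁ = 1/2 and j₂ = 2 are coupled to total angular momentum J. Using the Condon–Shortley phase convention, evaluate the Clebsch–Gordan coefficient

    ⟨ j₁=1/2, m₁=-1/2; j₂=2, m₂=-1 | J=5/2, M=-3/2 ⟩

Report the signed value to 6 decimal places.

+0.894427  (= +√(4/5))

j₁+j₂−J=0  J+j₁−j₂=1  J−j₁+j₂=4  j₁+j₂+J+1=6
(j₁±m₁, j₂±m₂, J±M) = (0,1,1,3,1,4)
P² = 144/5
sum k=0..0:
  [0] +1/6 = 1/6
S = 1/6
C² = P²·S² = 4/5 ; C = +0.894427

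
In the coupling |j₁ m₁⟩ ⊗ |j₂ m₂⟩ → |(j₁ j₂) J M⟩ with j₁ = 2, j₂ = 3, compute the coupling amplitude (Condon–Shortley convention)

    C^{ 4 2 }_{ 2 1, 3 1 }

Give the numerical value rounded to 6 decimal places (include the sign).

+0.188982  (= +√(1/28))

j₁+j₂−J=1  J+j₁−j₂=3  J−j₁+j₂=5  j₁+j₂+J+1=10
(j₁±m₁, j₂±m₂, J±M) = (3,1,4,2,6,2)
P² = 5184/7
sum k=0..1:
  [0] +1/48 = 1/48
  [1] −1/72 = -1/72
S = 1/144
C² = P²·S² = 1/28 ; C = +0.188982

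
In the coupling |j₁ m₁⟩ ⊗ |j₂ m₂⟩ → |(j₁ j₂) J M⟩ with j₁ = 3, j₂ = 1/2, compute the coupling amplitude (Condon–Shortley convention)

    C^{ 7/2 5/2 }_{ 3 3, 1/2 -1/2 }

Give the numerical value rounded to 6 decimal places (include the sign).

triangle: 0!·6!·1!/8! = 720/40320
(j±m)!: 6!·0!·0!·1!·6!·1! = 518400
prefactor² = (2J+1)·Δ·N² = 518400/7
  k=0: +1/(0!·0!·0!·0!·6!·1!) = 1/720
Σ = 1/720  ⇒  CG² = 518400/7·1/720² = 1/7
CG = +√(1/7) = +0.377964

+√(1/7) ≈ +0.377964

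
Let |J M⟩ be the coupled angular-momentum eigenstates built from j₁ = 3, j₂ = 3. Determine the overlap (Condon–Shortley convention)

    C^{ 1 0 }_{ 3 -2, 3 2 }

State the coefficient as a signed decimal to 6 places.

+0.377964

j₁+j₂−J=5  J+j₁−j₂=1  J−j₁+j₂=1  j₁+j₂+J+1=8
(j₁±m₁, j₂±m₂, J±M) = (1,5,5,1,1,1)
P² = 900/7
sum k=4..5:
  [4] +1/24 = 1/24
  [5] −1/120 = -1/120
S = 1/30
C² = P²·S² = 1/7 ; C = +0.377964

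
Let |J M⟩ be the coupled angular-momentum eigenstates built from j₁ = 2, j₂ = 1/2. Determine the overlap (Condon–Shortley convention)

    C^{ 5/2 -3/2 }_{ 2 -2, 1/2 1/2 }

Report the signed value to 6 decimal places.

√[6·0!4!1!/6! · 0!4!1!0!1!4!] = √(576/5)
  +(−1)^0/∏(0,0,4,1,0,0)! = 1/24  (running 1/24)
⟨..|..⟩ = √(576/5)·(1/24) = +0.447214

+0.447214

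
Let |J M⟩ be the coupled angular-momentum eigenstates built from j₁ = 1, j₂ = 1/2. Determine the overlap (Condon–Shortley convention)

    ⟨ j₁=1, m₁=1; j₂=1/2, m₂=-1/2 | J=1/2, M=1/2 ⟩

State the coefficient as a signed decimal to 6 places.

√[2·1!1!0!/3! · 2!0!0!1!1!0!] = √(2/3)
  +(−1)^0/∏(0,1,0,0,1,0)! = 1  (running 1)
⟨..|..⟩ = √(2/3)·(1) = +0.816497

+0.816497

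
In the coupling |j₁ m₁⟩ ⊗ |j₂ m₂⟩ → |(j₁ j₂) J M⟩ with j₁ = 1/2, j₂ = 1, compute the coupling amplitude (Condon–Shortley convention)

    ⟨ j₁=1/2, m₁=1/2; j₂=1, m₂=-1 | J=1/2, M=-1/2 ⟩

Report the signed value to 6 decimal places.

+0.816497  (= +√(2/3))

j₁+j₂−J=1  J+j₁−j₂=0  J−j₁+j₂=1  j₁+j₂+J+1=3
(j₁±m₁, j₂±m₂, J±M) = (1,0,0,2,0,1)
P² = 2/3
sum k=0..0:
  [0] +1/1 = 1
S = 1
C² = P²·S² = 2/3 ; C = +0.816497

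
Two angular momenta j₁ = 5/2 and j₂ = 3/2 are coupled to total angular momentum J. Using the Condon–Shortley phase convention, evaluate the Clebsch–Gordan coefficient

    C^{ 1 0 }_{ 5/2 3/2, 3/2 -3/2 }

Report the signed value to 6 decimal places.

+0.447214  (= +√(1/5))

triangle: 3!*2!*0!/6! = 12/720
(j±m)!: 4!*1!*0!*3!*1!*1! = 144
prefactor² = (2J+1)*Δ*N² = 36/5
  k=0: +1/(0!*3!*1!*0!*1!*0!) = 1/6
Σ = 1/6  ⇒  CG² = 36/5*1/6² = 1/5
CG = +√(1/5) = +0.447214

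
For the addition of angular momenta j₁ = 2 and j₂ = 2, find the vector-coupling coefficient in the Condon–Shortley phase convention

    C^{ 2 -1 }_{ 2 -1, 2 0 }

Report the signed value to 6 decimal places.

√[5·2!2!2!/7! · 1!3!2!2!1!3!] = √(8/7)
  +(−1)^1/∏(1,1,2,1,0,1)! = -1/2  (running -1/2)
  +(−1)^2/∏(2,0,1,0,1,2)! = 1/4  (running -1/4)
⟨..|..⟩ = √(8/7)·(-1/4) = -0.267261

-0.267261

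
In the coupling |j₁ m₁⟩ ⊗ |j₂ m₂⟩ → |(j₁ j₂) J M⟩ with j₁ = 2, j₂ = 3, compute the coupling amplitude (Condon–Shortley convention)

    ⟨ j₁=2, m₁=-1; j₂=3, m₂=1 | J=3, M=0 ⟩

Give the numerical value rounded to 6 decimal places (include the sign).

j₁+j₂−J=2  J+j₁−j₂=2  J−j₁+j₂=4  j₁+j₂+J+1=9
(j₁±m₁, j₂±m₂, J±M) = (1,3,4,2,3,3)
P² = 96/5
sum k=1..2:
  [1] −1/12 = -1/12
  [2] +1/8 = 1/8
S = 1/24
C² = P²·S² = 1/30 ; C = +0.182574

+√(1/30) ≈ +0.182574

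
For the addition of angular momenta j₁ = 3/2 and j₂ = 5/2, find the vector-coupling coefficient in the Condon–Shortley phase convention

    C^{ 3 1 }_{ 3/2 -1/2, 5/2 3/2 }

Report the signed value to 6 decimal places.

-0.639010

√[7·1!2!4!/8! · 1!2!4!1!4!2!] = √(96/5)
  +(−1)^0/∏(0,1,2,4,0,0)! = 1/48  (running 1/48)
  +(−1)^1/∏(1,0,1,3,1,1)! = -1/6  (running -7/48)
⟨..|..⟩ = √(96/5)·(-7/48) = -0.639010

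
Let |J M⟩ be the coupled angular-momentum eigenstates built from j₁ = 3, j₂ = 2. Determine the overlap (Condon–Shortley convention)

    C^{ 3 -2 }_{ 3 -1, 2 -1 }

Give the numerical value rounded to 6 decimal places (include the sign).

-0.500000  (= −√(1/4))

triangle: 2!·4!·2!/9! = 96/362880
(j±m)!: 2!·4!·1!·3!·1!·5! = 34560
prefactor² = (2J+1)·Δ·N² = 64
  k=0: +1/(0!·2!·4!·1!·0!·1!) = 1/48
  k=1: −1/(1!·1!·3!·0!·1!·2!) = -1/12
Σ = -1/16  ⇒  CG² = 64·(-1/16)² = 1/4
CG = −√(1/4) = -0.500000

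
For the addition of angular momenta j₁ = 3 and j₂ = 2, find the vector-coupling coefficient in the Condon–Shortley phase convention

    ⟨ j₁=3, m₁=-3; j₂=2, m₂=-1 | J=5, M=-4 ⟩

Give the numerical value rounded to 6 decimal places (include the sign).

+√(2/5) = +0.632456

√[11·0!6!4!/11! · 0!6!1!3!1!9!] = √(7464960)
  +(−1)^0/∏(0,0,6,1,0,3)! = 1/4320  (running 1/4320)
⟨..|..⟩ = √(7464960)·(1/4320) = +0.632456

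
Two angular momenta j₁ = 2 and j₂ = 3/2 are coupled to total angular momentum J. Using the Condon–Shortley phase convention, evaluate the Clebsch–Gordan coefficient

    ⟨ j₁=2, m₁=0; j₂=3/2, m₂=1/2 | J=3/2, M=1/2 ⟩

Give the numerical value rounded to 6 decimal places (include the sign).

√[4·2!2!1!/6! · 2!2!2!1!2!1!] = √(16/45)
  +(−1)^1/∏(1,1,1,1,1,0)! = -1  (running -1)
  +(−1)^2/∏(2,0,0,0,2,1)! = 1/4  (running -3/4)
⟨..|..⟩ = √(16/45)·(-3/4) = -0.447214

-0.447214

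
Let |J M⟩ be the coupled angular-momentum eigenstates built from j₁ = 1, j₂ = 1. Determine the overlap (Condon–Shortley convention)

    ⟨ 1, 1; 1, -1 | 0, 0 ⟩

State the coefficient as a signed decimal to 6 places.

triangle: 2!·0!·0!/3! = 2/6
(j±m)!: 2!·0!·0!·2!·0!·0! = 4
prefactor² = (2J+1)·Δ·N² = 4/3
  k=0: +1/(0!·2!·0!·0!·0!·0!) = 1/2
Σ = 1/2  ⇒  CG² = 4/3·1/2² = 1/3
CG = +√(1/3) = +0.577350

+√(1/3) = +0.577350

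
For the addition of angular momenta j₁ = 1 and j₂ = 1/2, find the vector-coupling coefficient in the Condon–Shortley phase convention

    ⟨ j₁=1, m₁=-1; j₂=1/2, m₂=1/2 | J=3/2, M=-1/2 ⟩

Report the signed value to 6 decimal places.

√[4·0!2!1!/4! · 0!2!1!0!1!2!] = √(4/3)
  +(−1)^0/∏(0,0,2,1,0,0)! = 1/2  (running 1/2)
⟨..|..⟩ = √(4/3)·(1/2) = +0.577350

+0.577350  (= +√(1/3))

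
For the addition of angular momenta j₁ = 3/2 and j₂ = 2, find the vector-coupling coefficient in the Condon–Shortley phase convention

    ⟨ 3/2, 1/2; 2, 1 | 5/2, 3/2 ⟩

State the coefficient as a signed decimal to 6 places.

triangle: 1!*2!*3!/7! = 12/5040
(j±m)!: 2!*1!*3!*1!*4!*1! = 288
prefactor² = (2J+1)*Δ*N² = 144/35
  k=0: +1/(0!*1!*1!*3!*1!*0!) = 1/6
  k=1: −1/(1!*0!*0!*2!*2!*1!) = -1/4
Σ = -1/12  ⇒  CG² = 144/35*(-1/12)² = 1/35
CG = −√(1/35) = -0.169031

−√(1/35) ≈ -0.169031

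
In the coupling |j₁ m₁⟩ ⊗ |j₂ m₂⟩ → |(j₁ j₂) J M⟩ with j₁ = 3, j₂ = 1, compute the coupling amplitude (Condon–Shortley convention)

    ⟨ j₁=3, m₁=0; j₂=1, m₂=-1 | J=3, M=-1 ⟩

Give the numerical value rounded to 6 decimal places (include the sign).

j₁+j₂−J=1  J+j₁−j₂=5  J−j₁+j₂=1  j₁+j₂+J+1=8
(j₁±m₁, j₂±m₂, J±M) = (3,3,0,2,2,4)
P² = 72
sum k=0..0:
  [0] +1/12 = 1/12
S = 1/12
C² = P²·S² = 1/2 ; C = +0.707107

+√(1/2) ≈ +0.707107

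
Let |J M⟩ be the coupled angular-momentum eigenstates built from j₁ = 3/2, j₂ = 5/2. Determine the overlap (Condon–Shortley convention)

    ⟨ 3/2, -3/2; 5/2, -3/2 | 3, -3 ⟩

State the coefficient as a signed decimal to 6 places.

-0.612372  (= −√(3/8))

j₁+j₂−J=1  J+j₁−j₂=2  J−j₁+j₂=4  j₁+j₂+J+1=8
(j₁±m₁, j₂±m₂, J±M) = (0,3,1,4,0,6)
P² = 864
sum k=1..1:
  [1] −1/48 = -1/48
S = -1/48
C² = P²·S² = 3/8 ; C = -0.612372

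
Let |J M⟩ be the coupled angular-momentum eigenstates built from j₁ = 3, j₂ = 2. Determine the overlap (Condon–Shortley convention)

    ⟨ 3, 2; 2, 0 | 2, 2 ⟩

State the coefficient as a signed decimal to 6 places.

√[5·3!3!1!/8! · 5!1!2!2!4!0!] = √(360/7)
  +(−1)^1/∏(1,2,0,1,3,0)! = -1/12  (running -1/12)
⟨..|..⟩ = √(360/7)·(-1/12) = -0.597614

−√(5/14) ≈ -0.597614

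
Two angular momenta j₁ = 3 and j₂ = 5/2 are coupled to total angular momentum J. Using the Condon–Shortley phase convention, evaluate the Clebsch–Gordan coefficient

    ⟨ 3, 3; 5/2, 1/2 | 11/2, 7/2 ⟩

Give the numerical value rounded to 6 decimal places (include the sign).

j₁+j₂−J=0  J+j₁−j₂=6  J−j₁+j₂=5  j₁+j₂+J+1=12
(j₁±m₁, j₂±m₂, J±M) = (6,0,3,2,9,2)
P² = 149299200/11
sum k=0..0:
  [0] +1/8640 = 1/8640
S = 1/8640
C² = P²·S² = 2/11 ; C = +0.426401

+0.426401  (= +√(2/11))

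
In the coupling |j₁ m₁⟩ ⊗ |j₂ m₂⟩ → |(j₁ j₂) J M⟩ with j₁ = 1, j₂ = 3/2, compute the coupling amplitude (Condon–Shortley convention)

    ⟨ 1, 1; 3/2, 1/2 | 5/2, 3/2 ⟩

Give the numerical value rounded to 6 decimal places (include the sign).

+0.774597  (= +√(3/5))

√[6·0!2!3!/6! · 2!0!2!1!4!1!] = √(48/5)
  +(−1)^0/∏(0,0,0,2,2,1)! = 1/4  (running 1/4)
⟨..|..⟩ = √(48/5)·(1/4) = +0.774597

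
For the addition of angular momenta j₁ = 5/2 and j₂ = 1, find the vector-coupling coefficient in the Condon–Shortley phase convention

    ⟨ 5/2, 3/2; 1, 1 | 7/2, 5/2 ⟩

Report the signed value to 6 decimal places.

+√(5/7) = +0.845154

j₁+j₂−J=0  J+j₁−j₂=5  J−j₁+j₂=2  j₁+j₂+J+1=8
(j₁±m₁, j₂±m₂, J±M) = (4,1,2,0,6,1)
P² = 11520/7
sum k=0..0:
  [0] +1/48 = 1/48
S = 1/48
C² = P²·S² = 5/7 ; C = +0.845154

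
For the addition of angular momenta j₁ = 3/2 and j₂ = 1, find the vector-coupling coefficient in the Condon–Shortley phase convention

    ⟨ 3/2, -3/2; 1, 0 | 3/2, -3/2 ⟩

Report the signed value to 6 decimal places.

−√(3/5) = -0.774597

√[4·1!2!1!/5! · 0!3!1!1!0!3!] = √(12/5)
  +(−1)^1/∏(1,0,2,0,0,1)! = -1/2  (running -1/2)
⟨..|..⟩ = √(12/5)·(-1/2) = -0.774597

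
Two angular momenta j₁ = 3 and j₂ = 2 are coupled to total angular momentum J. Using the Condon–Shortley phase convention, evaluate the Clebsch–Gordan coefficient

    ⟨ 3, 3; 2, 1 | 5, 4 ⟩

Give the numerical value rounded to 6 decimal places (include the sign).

√[11·0!6!4!/11! · 6!0!3!1!9!1!] = √(7464960)
  +(−1)^0/∏(0,0,0,3,6,1)! = 1/4320  (running 1/4320)
⟨..|..⟩ = √(7464960)·(1/4320) = +0.632456

+0.632456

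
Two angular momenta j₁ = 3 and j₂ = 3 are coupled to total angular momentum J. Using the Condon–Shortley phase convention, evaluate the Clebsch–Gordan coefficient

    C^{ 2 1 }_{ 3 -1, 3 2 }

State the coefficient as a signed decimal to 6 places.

-0.422577

√[5·4!2!2!/9! · 2!4!5!1!3!1!] = √(320/7)
  +(−1)^3/∏(3,1,1,2,1,0)! = -1/12  (running -1/12)
  +(−1)^4/∏(4,0,0,1,2,1)! = 1/48  (running -1/16)
⟨..|..⟩ = √(320/7)·(-1/16) = -0.422577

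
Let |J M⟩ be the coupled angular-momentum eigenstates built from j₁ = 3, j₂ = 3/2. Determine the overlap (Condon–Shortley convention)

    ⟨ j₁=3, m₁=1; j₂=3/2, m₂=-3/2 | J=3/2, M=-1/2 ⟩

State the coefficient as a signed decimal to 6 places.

+√(4/35) ≈ +0.338062

triangle: 3!·3!·0!/7! = 36/5040
(j±m)!: 4!·2!·0!·3!·1!·2! = 576
prefactor² = (2J+1)·Δ·N² = 576/35
  k=0: +1/(0!·3!·2!·0!·1!·0!) = 1/12
Σ = 1/12  ⇒  CG² = 576/35·1/12² = 4/35
CG = +√(4/35) = +0.338062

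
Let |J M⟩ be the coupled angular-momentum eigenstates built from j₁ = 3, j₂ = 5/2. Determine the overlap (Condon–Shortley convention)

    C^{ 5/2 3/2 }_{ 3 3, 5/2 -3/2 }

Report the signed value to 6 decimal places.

triangle: 3!×3!×2!/9! = 72/362880
(j±m)!: 6!×0!×1!×4!×4!×1! = 414720
prefactor² = (2J+1)×Δ×N² = 3456/7
  k=0: +1/(0!×3!×0!×1!×3!×1!) = 1/36
Σ = 1/36  ⇒  CG² = 3456/7×1/36² = 8/21
CG = +√(8/21) = +0.617213

+0.617213  (= +√(8/21))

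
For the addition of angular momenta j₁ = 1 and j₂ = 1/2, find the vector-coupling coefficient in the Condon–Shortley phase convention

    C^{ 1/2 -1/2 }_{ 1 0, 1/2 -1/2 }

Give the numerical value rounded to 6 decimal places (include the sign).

+√(1/3) ≈ +0.577350

j₁+j₂−J=1  J+j₁−j₂=1  J−j₁+j₂=0  j₁+j₂+J+1=3
(j₁±m₁, j₂±m₂, J±M) = (1,1,0,1,0,1)
P² = 1/3
sum k=0..0:
  [0] +1/1 = 1
S = 1
C² = P²·S² = 1/3 ; C = +0.577350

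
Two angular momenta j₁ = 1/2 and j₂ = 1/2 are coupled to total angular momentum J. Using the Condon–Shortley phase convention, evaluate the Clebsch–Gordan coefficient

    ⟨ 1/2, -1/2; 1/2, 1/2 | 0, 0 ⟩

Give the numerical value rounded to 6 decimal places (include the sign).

−√(1/2) = -0.707107

triangle: 1!×0!×0!/2! = 1/2
(j±m)!: 0!×1!×1!×0!×0!×0! = 1
prefactor² = (2J+1)×Δ×N² = 1/2
  k=1: −1/(1!×0!×0!×0!×0!×0!) = -1
Σ = -1  ⇒  CG² = 1/2×(-1)² = 1/2
CG = −√(1/2) = -0.707107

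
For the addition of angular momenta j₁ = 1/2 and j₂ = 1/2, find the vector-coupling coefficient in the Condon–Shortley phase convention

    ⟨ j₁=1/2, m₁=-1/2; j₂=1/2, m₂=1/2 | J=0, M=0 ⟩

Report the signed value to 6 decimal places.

√[1·1!0!0!/2! · 0!1!1!0!0!0!] = √(1/2)
  +(−1)^1/∏(1,0,0,0,0,0)! = -1  (running -1)
⟨..|..⟩ = √(1/2)·(-1) = -0.707107

-0.707107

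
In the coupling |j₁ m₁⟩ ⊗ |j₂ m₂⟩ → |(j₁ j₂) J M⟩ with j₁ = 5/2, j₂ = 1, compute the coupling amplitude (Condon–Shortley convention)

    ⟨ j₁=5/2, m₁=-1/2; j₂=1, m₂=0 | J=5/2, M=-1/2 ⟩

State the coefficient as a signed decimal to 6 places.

triangle: 1!·4!·1!/7! = 24/5040
(j±m)!: 2!·3!·1!·1!·2!·3! = 144
prefactor² = (2J+1)·Δ·N² = 144/35
  k=0: +1/(0!·1!·3!·1!·1!·0!) = 1/6
  k=1: −1/(1!·0!·2!·0!·2!·1!) = -1/4
Σ = -1/12  ⇒  CG² = 144/35·(-1/12)² = 1/35
CG = −√(1/35) = -0.169031

-0.169031  (= −√(1/35))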